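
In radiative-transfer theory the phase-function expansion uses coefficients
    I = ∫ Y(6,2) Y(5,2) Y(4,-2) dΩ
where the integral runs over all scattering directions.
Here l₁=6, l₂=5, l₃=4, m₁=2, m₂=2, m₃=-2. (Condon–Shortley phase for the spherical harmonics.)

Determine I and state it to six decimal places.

Σmᵢ = 2 ≠ 0, so the φ-integral vanishes; I = 0

0.000000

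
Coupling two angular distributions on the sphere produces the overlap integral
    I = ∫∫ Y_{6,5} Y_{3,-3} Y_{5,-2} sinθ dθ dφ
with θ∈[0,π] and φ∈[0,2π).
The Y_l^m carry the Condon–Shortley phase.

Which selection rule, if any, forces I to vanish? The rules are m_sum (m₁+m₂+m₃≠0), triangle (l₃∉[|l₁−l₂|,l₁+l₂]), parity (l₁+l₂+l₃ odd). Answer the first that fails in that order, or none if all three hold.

Σmᵢ = 0  ✓
l₃∈[|l₁−l₂|,l₁+l₂]=[3,9], have l₃=5  ✓
Σlᵢ = 14 ⇒ even  ✓

none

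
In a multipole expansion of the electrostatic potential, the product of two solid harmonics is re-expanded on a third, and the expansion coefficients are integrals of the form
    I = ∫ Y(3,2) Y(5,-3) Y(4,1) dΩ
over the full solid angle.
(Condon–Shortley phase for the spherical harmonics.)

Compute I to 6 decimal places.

Rules hold: Σm=0, L=12 even, 2≤4≤8.
N = 7·11·9 = 693
Δ = 4!·2!·6!/13! = 1/180180
Racah Σ t=1..3: t=1:−1/576 t=2:+1/144 t=3:−1/576 = 1/288
⇒ 3j(3 5 4; 0 0 0)² = 20/1001, sgn +1
Racah Σ t=0..1: t=0:+1/1152 t=1:−1/1440 = 1/5760
⇒ 3j(3 5 4; 2 -3 1)² = 1/858, sgn -1
4πI² = N·(3j₀)²·(3jₘ)² = 30/1859
I = -1·√(0.0161377/4π) = -0.03583571

-0.035836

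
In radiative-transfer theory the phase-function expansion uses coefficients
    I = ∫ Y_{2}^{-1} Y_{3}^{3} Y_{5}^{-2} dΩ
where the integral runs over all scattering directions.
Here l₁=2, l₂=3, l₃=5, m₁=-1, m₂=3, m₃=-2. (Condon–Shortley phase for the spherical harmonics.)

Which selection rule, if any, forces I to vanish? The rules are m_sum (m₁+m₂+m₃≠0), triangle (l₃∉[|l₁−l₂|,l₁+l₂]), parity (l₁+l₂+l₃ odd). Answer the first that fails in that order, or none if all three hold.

azimuthal sum: -1 + 3 − 2 = 0  ✓
1 ≤ 5 ≤ 5 (triangle on l)  ✓
L = 2 + 3 + 5 = 10 (even)  ✓

none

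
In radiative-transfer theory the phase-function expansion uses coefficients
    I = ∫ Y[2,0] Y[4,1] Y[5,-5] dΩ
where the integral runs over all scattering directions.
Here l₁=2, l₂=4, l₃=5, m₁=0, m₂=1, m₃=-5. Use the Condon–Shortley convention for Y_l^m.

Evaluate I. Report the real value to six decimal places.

0 + 1 − 5 = -4 ≠ 0: azimuthal integral kills it; I = 0

0.000000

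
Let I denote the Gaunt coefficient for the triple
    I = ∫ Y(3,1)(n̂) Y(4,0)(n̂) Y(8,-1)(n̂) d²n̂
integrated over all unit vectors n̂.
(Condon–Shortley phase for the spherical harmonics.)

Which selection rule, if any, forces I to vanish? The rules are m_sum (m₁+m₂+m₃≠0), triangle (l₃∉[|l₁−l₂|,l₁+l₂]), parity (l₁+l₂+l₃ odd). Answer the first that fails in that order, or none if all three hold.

azimuthal sum: 1 + 0 − 1 = 0  ✓
1 ≤ 8 ≤ 7 (triangle on l)  ✗
L = 3 + 4 + 8 = 15 (odd)

triangle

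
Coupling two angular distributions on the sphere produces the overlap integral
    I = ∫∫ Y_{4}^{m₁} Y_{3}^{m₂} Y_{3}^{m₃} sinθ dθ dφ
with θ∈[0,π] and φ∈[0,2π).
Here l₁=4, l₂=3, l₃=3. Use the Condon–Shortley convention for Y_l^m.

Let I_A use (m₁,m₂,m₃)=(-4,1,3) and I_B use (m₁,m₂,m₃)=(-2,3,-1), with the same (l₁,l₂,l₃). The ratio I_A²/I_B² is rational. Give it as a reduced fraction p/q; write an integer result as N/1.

Same 4,3,3: normalisation and zero-m 3j drop out of the ratio.
A: Δ: 4! 4! 2! / 11! → 1/34650; sum: t=4:+1/1152 = 1/1152; 3j²(4 3 3; -4 1 3) = Δ·Π!·Σ² = 1/33  (sign +1)
B: Δ: 4! 4! 2! / 11! → 1/34650; sum: t=4:+1/192 = 1/192; 3j²(4 3 3; -2 3 -1) = Δ·Π!·Σ² = 3/77  (sign +1)
I_A²/I_B² = (1/33)/(3/77) = 7/9

7/9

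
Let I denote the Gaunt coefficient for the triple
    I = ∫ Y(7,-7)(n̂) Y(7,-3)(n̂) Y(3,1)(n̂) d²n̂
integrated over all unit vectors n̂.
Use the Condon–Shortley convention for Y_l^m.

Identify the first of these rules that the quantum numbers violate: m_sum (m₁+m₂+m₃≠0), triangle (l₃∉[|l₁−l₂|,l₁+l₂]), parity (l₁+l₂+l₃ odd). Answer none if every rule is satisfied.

m₁+m₂+m₃ = -7 − 3 + 1 = -9  ✗
triangle: |7−7|=0 ≤ l₃=3 ≤ 7+7=14
parity: l₁+l₂+l₃ = 17 is odd

m_sum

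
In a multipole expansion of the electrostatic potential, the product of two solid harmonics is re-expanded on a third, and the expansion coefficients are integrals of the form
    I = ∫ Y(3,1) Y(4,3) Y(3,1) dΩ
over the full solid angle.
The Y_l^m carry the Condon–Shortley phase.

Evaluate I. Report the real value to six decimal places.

0.000000

1 + 3 + 1 = 5 ≠ 0: azimuthal integral kills it; I = 0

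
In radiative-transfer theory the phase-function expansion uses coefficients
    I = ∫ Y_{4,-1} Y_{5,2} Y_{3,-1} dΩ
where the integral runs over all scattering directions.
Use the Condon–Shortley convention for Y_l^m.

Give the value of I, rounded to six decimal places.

0.148044

m-sum 0 ✓  L=12 even ✓  1≤3≤9 ✓
Π(2lᵢ+1) = 9×11×7 = 693
triangle coeff Δ(4,5,3) = 1/180180
Σ_t [2,4]: t=2:+1/576 t=3:−1/144 t=4:+1/576 = -1/288
(3j)²=20/1001 [(4 5 3; 0 0 0)], sign=+1
Σ_t [3,5]: t=3:−1/1728 t=4:+1/288 t=5:−1/960 = 1/540
(3j)²=128/6435 [(4 5 3; -1 2 -1)], sign=+1
⇒ 4πI² = 512/1859
I = (+1)√(512/1859/(4π)) = 0.14804384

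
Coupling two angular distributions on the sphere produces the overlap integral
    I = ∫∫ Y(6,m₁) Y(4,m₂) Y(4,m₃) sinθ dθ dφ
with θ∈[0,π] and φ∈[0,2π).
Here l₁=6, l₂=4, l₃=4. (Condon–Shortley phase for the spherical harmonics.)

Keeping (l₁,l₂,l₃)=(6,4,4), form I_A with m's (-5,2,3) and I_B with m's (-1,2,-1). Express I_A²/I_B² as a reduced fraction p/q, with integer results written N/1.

l's match ⇒ only the (l;m) 3-j factors differ between A and B.
A: triangle coeff Δ(6,4,4) = 1/1261260; Σ_t [5,6]: t=5:−1/86400 t=6:+1/172800 = -1/172800; (3j)²=1/130 [(6 4 4; -5 2 3)], sign=+1
B: triangle coeff Δ(6,4,4) = 1/1261260; Σ_t [4,6]: t=4:+1/3456 t=5:−1/5760 t=6:+1/172800 = 7/57600; (3j)²=21/2860 [(6 4 4; -1 2 -1)], sign=-1
I_A²/I_B² = (1/130)/(21/2860) = 22/21

22/21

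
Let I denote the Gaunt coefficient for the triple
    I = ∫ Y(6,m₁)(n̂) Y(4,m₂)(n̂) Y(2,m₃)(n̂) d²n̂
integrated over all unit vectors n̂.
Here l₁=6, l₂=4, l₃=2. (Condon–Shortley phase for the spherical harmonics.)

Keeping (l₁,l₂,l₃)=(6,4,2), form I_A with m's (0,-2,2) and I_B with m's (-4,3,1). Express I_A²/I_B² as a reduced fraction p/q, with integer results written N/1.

Shared (l₁,l₂,l₃)=(6,4,2): N and (l;000)² cancel in I_A²/I_B².
A: Δ = 8!·4!·0!/13! = 1/6435; Racah Σ t=2..2: t=2:+1/34560 = 1/34560; ⇒ 3j(6 4 2; 0 -2 2)² = 1/429, sgn +1
B: Δ = 8!·4!·0!/13! = 1/6435; Racah Σ t=7..7: t=7:−1/30240 = -1/30240; ⇒ 3j(6 4 2; -4 3 1)² = 16/429, sgn +1
I_A²/I_B² = (1/429)/(16/429) = 1/16

1/16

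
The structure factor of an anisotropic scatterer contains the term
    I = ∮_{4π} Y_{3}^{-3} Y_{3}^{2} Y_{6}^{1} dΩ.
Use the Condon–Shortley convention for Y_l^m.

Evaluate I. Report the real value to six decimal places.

Rules hold: Σm=0, L=12 even, 0≤6≤6.
N = 7·7·13 = 637
Δ = 0!·6!·6!/13! = 1/12012
Racah Σ t=0..0: t=0:+1/1296 = 1/1296
⇒ 3j(3 3 6; 0 0 0)² = 100/3003, sgn +1
Racah Σ t=0..0: t=0:+1/86400 = 1/86400
⇒ 3j(3 3 6; -3 2 1)² = 1/1716, sgn -1
4πI² = N·(3j₀)²·(3jₘ)² = 175/14157
I = -1·√(0.0123614/4π) = -0.03136379

-0.031364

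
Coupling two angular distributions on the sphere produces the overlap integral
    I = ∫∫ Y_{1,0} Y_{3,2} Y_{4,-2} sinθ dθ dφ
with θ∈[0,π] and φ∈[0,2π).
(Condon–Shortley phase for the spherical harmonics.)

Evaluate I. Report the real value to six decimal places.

Checks pass: Σm=0; 8 even; l₃=4∈[2,4].
(2·1+1)(2·3+1)(2·4+1) = 189
Δ: 0! 2! 6! / 9! → 1/252
sum: t=0:+1/36 = 1/36
3j²(1 3 4; 0 0 0) = Δ·Π!·Σ² = 4/63  (sign +1)
sum: t=0:+1/120 = 1/120
3j²(1 3 4; 0 2 -2) = Δ·Π!·Σ² = 1/21  (sign +1)
combine: 4πI² = 189·4/63·1/21 = 4/7
take √, sign +1: I = 0.21324362

0.213244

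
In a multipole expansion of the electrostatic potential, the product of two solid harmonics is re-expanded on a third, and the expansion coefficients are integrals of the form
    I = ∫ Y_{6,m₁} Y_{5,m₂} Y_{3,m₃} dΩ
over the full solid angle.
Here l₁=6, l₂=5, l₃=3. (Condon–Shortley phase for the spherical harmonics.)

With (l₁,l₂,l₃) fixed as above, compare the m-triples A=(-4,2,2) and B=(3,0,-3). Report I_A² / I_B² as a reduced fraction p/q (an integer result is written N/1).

3/14

l's match ⇒ only the (l;m) 3-j factors differ between A and B.
A: triangle coeff Δ(6,5,3) = 1/675675; Σ_t [6,7]: t=6:+1/34560 t=7:−1/60480 = 1/80640; (3j)²=6/1001 [(6 5 3; -4 2 2)], sign=-1
B: triangle coeff Δ(6,5,3) = 1/675675; Σ_t [3,3]: t=3:−1/34560 = -1/34560; (3j)²=4/143 [(6 5 3; 3 0 -3)], sign=-1
I_A²/I_B² = (6/1001)/(4/143) = 3/14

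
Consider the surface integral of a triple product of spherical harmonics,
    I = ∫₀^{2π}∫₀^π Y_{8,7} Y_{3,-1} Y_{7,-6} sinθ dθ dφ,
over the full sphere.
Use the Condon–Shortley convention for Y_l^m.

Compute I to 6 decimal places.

0.061743

Checks pass: Σm=0; 18 even; l₃=7∈[5,11].
(2·8+1)(2·3+1)(2·7+1) = 1785
Δ: 4! 12! 2! / 19! → 1/5290740
sum: t=1:−1/7257600 t=2:+1/2073600 t=3:−1/7257600 = 1/4838400
3j²(8 3 7; 0 0 0) = Δ·Π!·Σ² = 252/20995  (sign -1)
sum: t=0:+1/1916006400 t=1:−1/2874009600 = 1/5748019200
3j²(8 3 7; 7 -1 -6) = Δ·Π!·Σ² = 13/5814  (sign -1)
combine: 4πI² = 1785·252/20995·13/5814 = 294/6137
take √, sign +1: I = 0.06174342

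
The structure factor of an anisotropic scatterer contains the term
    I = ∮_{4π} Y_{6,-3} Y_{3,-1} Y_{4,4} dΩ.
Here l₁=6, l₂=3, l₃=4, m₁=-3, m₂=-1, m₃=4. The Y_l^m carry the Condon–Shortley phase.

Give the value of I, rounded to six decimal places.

l₁+l₂+l₃=13 is odd: 3j(l;000)=0 ⇒ I=0

0.000000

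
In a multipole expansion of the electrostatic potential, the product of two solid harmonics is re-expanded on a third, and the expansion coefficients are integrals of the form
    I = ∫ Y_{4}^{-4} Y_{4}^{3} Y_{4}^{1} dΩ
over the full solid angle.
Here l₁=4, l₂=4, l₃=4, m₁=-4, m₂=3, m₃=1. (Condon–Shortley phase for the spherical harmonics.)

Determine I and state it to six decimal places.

Checks pass: Σm=0; 12 even; l₃=4∈[0,8].
(2·4+1)(2·4+1)(2·4+1) = 729
Δ: 4! 4! 4! / 13! → 1/450450
sum: t=0:+1/13824 t=1:−1/216 t=2:+1/64 t=3:−1/216 t=4:+1/13824 = 5/768
3j²(4 4 4; 0 0 0) = Δ·Π!·Σ² = 18/1001  (sign +1)
sum: t=4:+1/3456 = 1/3456
3j²(4 4 4; -4 3 1) = Δ·Π!·Σ² = 35/1287  (sign -1)
combine: 4πI² = 729·18/1001·35/1287 = 7290/20449
take √, sign -1: I = -0.16843130

-0.168431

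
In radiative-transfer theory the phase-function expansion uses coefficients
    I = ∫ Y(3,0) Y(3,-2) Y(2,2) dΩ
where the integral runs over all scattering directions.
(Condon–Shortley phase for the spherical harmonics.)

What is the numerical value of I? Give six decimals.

-0.188063

m-sum 0 ✓  L=8 even ✓  0≤2≤6 ✓
Π(2lᵢ+1) = 7×7×5 = 245
triangle coeff Δ(3,3,2) = 1/3780
Σ_t [1,3]: t=1:−1/24 t=2:+1/4 t=3:−1/24 = 1/6
(3j)²=4/105 [(3 3 2; 0 0 0)], sign=+1
Σ_t [1,1]: t=1:−1/24 = -1/24
(3j)²=1/21 [(3 3 2; 0 -2 2)], sign=-1
⇒ 4πI² = 4/9
I = (-1)√(4/9/(4π)) = -0.18806319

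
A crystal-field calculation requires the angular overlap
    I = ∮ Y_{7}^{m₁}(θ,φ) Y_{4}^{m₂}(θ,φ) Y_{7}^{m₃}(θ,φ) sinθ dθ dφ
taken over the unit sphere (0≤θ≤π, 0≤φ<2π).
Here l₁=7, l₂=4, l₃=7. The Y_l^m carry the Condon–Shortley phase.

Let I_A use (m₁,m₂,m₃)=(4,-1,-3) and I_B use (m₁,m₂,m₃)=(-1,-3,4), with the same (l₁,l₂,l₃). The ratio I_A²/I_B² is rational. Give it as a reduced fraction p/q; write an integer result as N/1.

Shared (l₁,l₂,l₃)=(7,4,7): N and (l;000)² cancel in I_A²/I_B².
A: Δ = 4!·10!·4!/19! = 1/58198140; Racah Σ t=0..3: t=0:+1/4354560 t=1:−1/1935360 t=2:+1/8709120 t=3:−1/522547200 = -13/74649600; ⇒ 3j(7 4 7; 4 -1 -3)² = 91/11628, sgn -1
B: Δ = 4!·10!·4!/19! = 1/58198140; Racah Σ t=0..1: t=0:+1/11612160 t=1:−1/4354560 = -1/6967296; ⇒ 3j(7 4 7; -1 -3 4)² = 625/50388, sgn +1
I_A²/I_B² = (91/11628)/(625/50388) = 1183/1875

1183/1875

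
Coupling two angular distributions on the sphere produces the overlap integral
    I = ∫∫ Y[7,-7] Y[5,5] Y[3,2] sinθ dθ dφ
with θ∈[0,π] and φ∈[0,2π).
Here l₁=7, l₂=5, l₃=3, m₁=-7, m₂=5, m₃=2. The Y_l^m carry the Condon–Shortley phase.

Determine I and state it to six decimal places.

0.000000

Σlᵢ=15 odd — θ-integrand is odd under cosθ→−cosθ; I=0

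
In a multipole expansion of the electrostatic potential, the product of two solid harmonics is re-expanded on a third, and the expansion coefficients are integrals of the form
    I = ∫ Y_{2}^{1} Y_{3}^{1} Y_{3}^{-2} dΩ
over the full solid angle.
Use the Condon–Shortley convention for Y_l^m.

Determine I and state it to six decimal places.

0.162868

Rules hold: Σm=0, L=8 even, 1≤3≤5.
N = 5·7·7 = 245
Δ = 2!·2!·4!/9! = 1/3780
Racah Σ t=0..2: t=0:+1/24 t=1:−1/4 t=2:+1/24 = -1/6
⇒ 3j(2 3 3; 0 0 0)² = 4/105, sgn +1
Racah Σ t=0..1: t=0:+1/48 t=1:−1/12 = -1/16
⇒ 3j(2 3 3; 1 1 -2)² = 1/28, sgn +1
4πI² = N·(3j₀)²·(3jₘ)² = 1/3
I = +1·√(0.333333/4π) = 0.16286750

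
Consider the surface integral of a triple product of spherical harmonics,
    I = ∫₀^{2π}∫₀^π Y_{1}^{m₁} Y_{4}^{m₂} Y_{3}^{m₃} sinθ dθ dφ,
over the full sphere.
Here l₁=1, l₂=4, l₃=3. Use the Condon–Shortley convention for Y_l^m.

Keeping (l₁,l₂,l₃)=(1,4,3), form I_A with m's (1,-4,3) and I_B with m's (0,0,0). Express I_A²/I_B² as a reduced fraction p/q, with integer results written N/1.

7/4

l's match ⇒ only the (l;m) 3-j factors differ between A and B.
A: triangle coeff Δ(1,4,3) = 1/252; Σ_t [0,0]: t=0:+1/1440 = 1/1440; (3j)²=1/9 [(1 4 3; 1 -4 3)], sign=+1
B: triangle coeff Δ(1,4,3) = 1/252; Σ_t [1,1]: t=1:−1/36 = -1/36; (3j)²=4/63 [(1 4 3; 0 0 0)], sign=+1
I_A²/I_B² = (1/9)/(4/63) = 7/4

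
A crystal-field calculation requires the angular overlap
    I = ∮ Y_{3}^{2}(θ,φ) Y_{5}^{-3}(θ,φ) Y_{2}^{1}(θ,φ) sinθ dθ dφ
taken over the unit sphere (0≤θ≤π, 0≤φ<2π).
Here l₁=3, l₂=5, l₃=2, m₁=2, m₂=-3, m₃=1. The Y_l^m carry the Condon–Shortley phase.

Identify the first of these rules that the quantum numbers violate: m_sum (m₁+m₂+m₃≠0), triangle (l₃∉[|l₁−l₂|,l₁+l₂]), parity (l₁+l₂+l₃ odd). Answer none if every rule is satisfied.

none

azimuthal sum: 2 − 3 + 1 = 0  ✓
2 ≤ 2 ≤ 8 (triangle on l)  ✓
L = 3 + 5 + 2 = 10 (even)  ✓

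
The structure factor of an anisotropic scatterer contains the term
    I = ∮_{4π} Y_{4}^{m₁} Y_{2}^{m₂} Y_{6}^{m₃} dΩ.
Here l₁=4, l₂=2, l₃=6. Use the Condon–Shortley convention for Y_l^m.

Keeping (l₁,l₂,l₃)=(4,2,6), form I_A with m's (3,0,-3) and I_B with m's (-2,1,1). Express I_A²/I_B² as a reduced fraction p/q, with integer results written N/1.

54/35

Shared (l₁,l₂,l₃)=(4,2,6): N and (l;000)² cancel in I_A²/I_B².
A: Δ = 0!·8!·4!/13! = 1/6435; Racah Σ t=0..0: t=0:+1/20160 = 1/20160; ⇒ 3j(4 2 6; 3 0 -3)² = 12/715, sgn -1
B: Δ = 0!·8!·4!/13! = 1/6435; Racah Σ t=0..0: t=0:+1/8640 = 1/8640; ⇒ 3j(4 2 6; -2 1 1)² = 14/1287, sgn -1
I_A²/I_B² = (12/715)/(14/1287) = 54/35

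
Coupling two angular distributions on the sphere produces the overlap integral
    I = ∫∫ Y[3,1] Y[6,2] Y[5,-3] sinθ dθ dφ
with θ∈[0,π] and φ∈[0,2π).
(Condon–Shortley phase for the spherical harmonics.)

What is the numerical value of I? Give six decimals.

Rules hold: Σm=0, L=14 even, 3≤5≤9.
N = 7·13·11 = 1001
Δ = 4!·2!·8!/15! = 1/675675
Racah Σ t=1..3: t=1:−1/8640 t=2:+1/2304 t=3:−1/8640 = 7/34560
⇒ 3j(3 6 5; 0 0 0)² = 7/429, sgn -1
Racah Σ t=0..2: t=0:+1/1935360 t=1:−1/30240 t=2:+1/11520 = 1/18432
⇒ 3j(3 6 5; 1 2 -3)² = 7/429, sgn +1
4πI² = N·(3j₀)²·(3jₘ)² = 343/1287
I = -1·√(0.266511/4π) = -0.14563067

-0.145631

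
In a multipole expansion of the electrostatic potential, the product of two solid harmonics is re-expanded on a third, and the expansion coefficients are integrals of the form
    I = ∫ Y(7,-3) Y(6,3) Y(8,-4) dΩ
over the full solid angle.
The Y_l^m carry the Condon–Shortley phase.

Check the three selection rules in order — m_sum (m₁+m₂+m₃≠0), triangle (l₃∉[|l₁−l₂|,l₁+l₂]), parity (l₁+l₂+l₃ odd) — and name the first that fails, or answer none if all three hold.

m_sum

m₁+m₂+m₃ = -3 + 3 − 4 = -4  ✗
triangle: |7−6|=1 ≤ l₃=8 ≤ 7+6=13
parity: l₁+l₂+l₃ = 21 is odd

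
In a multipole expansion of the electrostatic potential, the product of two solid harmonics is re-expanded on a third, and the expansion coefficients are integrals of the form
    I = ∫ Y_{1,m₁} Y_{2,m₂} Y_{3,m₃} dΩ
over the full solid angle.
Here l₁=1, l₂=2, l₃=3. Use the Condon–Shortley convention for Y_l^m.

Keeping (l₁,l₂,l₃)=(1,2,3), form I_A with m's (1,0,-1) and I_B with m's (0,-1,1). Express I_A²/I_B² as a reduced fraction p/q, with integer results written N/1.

l's match ⇒ only the (l;m) 3-j factors differ between A and B.
A: triangle coeff Δ(1,2,3) = 1/105; Σ_t [0,0]: t=0:+1/8 = 1/8; (3j)²=2/35 [(1 2 3; 1 0 -1)], sign=+1
B: triangle coeff Δ(1,2,3) = 1/105; Σ_t [0,0]: t=0:+1/6 = 1/6; (3j)²=8/105 [(1 2 3; 0 -1 1)], sign=+1
I_A²/I_B² = (2/35)/(8/105) = 3/4

3/4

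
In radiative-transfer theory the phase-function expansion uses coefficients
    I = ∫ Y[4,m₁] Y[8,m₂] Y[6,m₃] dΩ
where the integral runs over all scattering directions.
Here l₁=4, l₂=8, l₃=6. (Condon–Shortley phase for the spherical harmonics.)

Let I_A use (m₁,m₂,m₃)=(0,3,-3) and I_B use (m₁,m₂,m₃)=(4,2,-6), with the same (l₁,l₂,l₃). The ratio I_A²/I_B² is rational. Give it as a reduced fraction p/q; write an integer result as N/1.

75/28

Same 4,8,6: normalisation and zero-m 3j drop out of the ratio.
A: Δ: 6! 2! 10! / 19! → 1/23279256; sum: t=2:+1/34836480 t=3:−1/2903040 t=4:+1/2903040 = 1/34836480; 3j²(4 8 6; 0 3 -3) = Δ·Π!·Σ² = 25/117572  (sign -1)
B: Δ: 6! 2! 10! / 19! → 1/23279256; sum: t=0:+1/5225472000 = 1/5225472000; 3j²(4 8 6; 4 2 -6) = Δ·Π!·Σ² = 1/12597  (sign +1)
I_A²/I_B² = (25/117572)/(1/12597) = 75/28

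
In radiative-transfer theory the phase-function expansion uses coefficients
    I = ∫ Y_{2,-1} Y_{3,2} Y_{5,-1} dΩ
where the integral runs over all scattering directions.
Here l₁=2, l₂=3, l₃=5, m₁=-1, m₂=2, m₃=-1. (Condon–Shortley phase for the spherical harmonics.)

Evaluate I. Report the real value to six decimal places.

-0.117387

Rules hold: Σm=0, L=10 even, 1≤5≤5.
N = 5·7·11 = 385
Δ = 0!·4!·6!/11! = 1/2310
Racah Σ t=0..0: t=0:+1/144 = 1/144
⇒ 3j(2 3 5; 0 0 0)² = 10/231, sgn -1
Racah Σ t=0..0: t=0:+1/720 = 1/720
⇒ 3j(2 3 5; -1 2 -1)² = 4/385, sgn +1
4πI² = N·(3j₀)²·(3jₘ)² = 40/231
I = -1·√(0.17316/4π) = -0.11738675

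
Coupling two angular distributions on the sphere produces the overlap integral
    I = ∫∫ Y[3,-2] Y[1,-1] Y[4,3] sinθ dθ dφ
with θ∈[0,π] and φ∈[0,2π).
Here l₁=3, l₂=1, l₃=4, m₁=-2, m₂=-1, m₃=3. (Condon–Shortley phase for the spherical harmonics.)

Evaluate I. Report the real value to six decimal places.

-0.282095

Checks pass: Σm=0; 8 even; l₃=4∈[2,4].
(2·3+1)(2·1+1)(2·4+1) = 189
Δ: 0! 6! 2! / 9! → 1/252
sum: t=0:+1/36 = 1/36
3j²(3 1 4; 0 0 0) = Δ·Π!·Σ² = 4/63  (sign +1)
sum: t=0:+1/240 = 1/240
3j²(3 1 4; -2 -1 3) = Δ·Π!·Σ² = 1/12  (sign -1)
combine: 4πI² = 189·4/63·1/12 = 1/1
take √, sign -1: I = -0.28209479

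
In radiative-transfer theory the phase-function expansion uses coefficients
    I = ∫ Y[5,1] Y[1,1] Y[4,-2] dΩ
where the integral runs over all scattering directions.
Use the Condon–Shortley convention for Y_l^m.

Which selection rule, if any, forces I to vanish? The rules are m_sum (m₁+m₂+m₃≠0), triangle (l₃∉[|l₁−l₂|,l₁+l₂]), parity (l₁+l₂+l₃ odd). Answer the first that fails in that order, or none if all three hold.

m₁+m₂+m₃ = 1 + 1 − 2 = 0  ✓
triangle: |5−1|=4 ≤ l₃=4 ≤ 5+1=6  ✓
parity: l₁+l₂+l₃ = 10 is even  ✓

none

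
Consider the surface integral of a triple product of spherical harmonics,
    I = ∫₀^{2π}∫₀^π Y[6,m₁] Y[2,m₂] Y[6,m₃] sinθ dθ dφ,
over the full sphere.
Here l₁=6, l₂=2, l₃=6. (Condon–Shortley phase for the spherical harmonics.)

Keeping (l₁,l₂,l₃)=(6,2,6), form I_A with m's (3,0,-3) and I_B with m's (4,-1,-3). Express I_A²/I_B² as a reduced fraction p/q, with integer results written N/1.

5/49

l's match ⇒ only the (l;m) 3-j factors differ between A and B.
A: triangle coeff Δ(6,2,6) = 1/90090; Σ_t [0,2]: t=0:+1/120960 t=1:−1/80640 t=2:+1/1451520 = -1/290304; (3j)²=5/2002 [(6 2 6; 3 0 -3)], sign=+1
B: triangle coeff Δ(6,2,6) = 1/90090; Σ_t [0,1]: t=0:+1/161280 t=1:−1/725760 = 1/207360; (3j)²=7/286 [(6 2 6; 4 -1 -3)], sign=-1
I_A²/I_B² = (5/2002)/(7/286) = 5/49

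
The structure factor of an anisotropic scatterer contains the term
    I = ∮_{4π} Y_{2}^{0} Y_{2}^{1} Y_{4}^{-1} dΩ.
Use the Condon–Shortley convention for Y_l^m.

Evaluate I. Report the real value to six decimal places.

Rules hold: Σm=0, L=8 even, 0≤4≤4.
N = 5·5·9 = 225
Δ = 0!·4!·4!/9! = 1/630
Racah Σ t=0..0: t=0:+1/16 = 1/16
⇒ 3j(2 2 4; 0 0 0)² = 2/35, sgn +1
Racah Σ t=0..0: t=0:+1/24 = 1/24
⇒ 3j(2 2 4; 0 1 -1)² = 1/21, sgn -1
4πI² = N·(3j₀)²·(3jₘ)² = 30/49
I = -1·√(0.612245/4π) = -0.22072812

-0.220728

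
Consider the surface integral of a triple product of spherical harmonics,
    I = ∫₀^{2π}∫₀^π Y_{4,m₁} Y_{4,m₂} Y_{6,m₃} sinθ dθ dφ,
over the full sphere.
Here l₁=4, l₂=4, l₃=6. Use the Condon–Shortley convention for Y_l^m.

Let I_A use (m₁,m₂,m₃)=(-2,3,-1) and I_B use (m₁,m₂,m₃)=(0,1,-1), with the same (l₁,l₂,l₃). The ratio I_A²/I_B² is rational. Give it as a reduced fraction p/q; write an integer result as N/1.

Same 4,4,6: normalisation and zero-m 3j drop out of the ratio.
A: Δ: 2! 6! 6! / 15! → 1/1261260; sum: t=1:−1/86400 t=2:+1/11520 = 13/172800; 3j²(4 4 6; -2 3 -1) = Δ·Π!·Σ² = 13/660  (sign -1)
B: Δ: 2! 6! 6! / 15! → 1/1261260; sum: t=0:+1/11520 t=1:−1/1728 t=2:+1/3456 = -7/34560; 3j²(4 4 6; 0 1 -1) = Δ·Π!·Σ² = 7/858  (sign +1)
I_A²/I_B² = (13/660)/(7/858) = 169/70

169/70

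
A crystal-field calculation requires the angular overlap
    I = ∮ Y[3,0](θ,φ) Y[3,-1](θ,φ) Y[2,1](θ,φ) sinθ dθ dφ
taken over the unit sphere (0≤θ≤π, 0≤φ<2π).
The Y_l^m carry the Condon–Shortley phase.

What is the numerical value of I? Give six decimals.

m-sum 0 ✓  L=8 even ✓  0≤2≤6 ✓
Π(2lᵢ+1) = 7×7×5 = 245
triangle coeff Δ(3,3,2) = 1/3780
Σ_t [1,3]: t=1:−1/24 t=2:+1/4 t=3:−1/24 = 1/6
(3j)²=4/105 [(3 3 2; 0 0 0)], sign=+1
Σ_t [1,2]: t=1:−1/12 t=2:+1/8 = 1/24
(3j)²=1/210 [(3 3 2; 0 -1 1)], sign=-1
⇒ 4πI² = 2/45
I = (-1)√(2/45/(4π)) = -0.05947080

-0.059471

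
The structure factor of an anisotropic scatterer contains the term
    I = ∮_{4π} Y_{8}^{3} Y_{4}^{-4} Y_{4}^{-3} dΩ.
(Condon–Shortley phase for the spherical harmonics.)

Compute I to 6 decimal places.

Σmᵢ = -4 ≠ 0, so the φ-integral vanishes; I = 0

0.000000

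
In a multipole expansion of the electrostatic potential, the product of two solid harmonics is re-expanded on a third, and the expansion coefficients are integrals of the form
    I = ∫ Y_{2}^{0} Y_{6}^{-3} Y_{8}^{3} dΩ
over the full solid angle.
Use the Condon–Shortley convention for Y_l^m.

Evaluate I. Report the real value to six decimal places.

-0.199019

Checks pass: Σm=0; 16 even; l₃=8∈[4,8].
(2·2+1)(2·6+1)(2·8+1) = 1105
Δ: 0! 4! 12! / 17! → 1/30940
sum: t=0:+1/2073600 = 1/2073600
3j²(2 6 8; 0 0 0) = Δ·Π!·Σ² = 28/1105  (sign +1)
sum: t=0:+1/8709120 = 1/8709120
3j²(2 6 8; 0 -3 3) = Δ·Π!·Σ² = 55/3094  (sign -1)
combine: 4πI² = 1105·28/1105·55/3094 = 110/221
take √, sign -1: I = -0.19901934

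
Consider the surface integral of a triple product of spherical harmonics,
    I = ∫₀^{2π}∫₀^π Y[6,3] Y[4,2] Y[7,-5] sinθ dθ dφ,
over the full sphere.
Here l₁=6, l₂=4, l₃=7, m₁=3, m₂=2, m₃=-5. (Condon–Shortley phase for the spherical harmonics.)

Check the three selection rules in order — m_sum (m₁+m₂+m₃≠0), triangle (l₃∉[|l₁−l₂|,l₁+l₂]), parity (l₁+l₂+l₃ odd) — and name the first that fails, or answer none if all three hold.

parity

m₁+m₂+m₃ = 3 + 2 − 5 = 0  ✓
triangle: |6−4|=2 ≤ l₃=7 ≤ 6+4=10  ✓
parity: l₁+l₂+l₃ = 17 is odd  ✗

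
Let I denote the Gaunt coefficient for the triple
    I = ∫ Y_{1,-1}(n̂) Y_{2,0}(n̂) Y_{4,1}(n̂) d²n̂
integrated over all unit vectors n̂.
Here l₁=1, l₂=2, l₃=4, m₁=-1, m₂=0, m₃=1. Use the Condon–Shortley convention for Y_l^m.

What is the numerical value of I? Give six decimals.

0.000000

|1−2|≤4≤1+2 violated ⇒ I = 0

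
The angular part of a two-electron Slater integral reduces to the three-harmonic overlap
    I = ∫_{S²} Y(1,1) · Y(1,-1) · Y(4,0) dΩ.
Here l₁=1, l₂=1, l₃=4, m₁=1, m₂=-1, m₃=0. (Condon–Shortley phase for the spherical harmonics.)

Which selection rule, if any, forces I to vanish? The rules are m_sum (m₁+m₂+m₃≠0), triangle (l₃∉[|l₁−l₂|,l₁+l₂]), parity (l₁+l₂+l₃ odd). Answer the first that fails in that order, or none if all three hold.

triangle

Σmᵢ = 0  ✓
l₃∈[|l₁−l₂|,l₁+l₂]=[0,2], have l₃=4  ✗
Σlᵢ = 6 ⇒ even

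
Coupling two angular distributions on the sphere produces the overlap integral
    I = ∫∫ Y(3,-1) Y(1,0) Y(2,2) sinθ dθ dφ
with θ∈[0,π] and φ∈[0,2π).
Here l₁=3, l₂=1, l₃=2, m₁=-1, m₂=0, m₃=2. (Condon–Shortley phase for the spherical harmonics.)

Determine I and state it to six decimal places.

0.000000

Σmᵢ = 1 ≠ 0, so the φ-integral vanishes; I = 0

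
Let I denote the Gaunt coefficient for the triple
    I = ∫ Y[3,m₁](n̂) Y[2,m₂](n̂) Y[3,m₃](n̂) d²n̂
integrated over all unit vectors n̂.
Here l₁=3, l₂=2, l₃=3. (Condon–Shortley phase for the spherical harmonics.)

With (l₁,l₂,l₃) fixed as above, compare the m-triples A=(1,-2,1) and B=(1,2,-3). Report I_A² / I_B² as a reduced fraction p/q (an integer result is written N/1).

12/5

Same 3,2,3: normalisation and zero-m 3j drop out of the ratio.
A: Δ: 2! 4! 2! / 9! → 1/3780; sum: t=0:+1/16 = 1/16; 3j²(3 2 3; 1 -2 1) = Δ·Π!·Σ² = 2/35  (sign +1)
B: Δ: 2! 4! 2! / 9! → 1/3780; sum: t=2:+1/96 = 1/96; 3j²(3 2 3; 1 2 -3) = Δ·Π!·Σ² = 1/42  (sign +1)
I_A²/I_B² = (2/35)/(1/42) = 12/5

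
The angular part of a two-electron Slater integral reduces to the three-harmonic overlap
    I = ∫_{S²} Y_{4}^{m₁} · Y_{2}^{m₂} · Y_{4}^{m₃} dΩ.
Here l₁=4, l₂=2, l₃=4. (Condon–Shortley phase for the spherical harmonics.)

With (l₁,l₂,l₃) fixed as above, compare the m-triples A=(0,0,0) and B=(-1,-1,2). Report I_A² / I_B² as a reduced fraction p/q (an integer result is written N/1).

Same 4,2,4: normalisation and zero-m 3j drop out of the ratio.
A: Δ: 2! 6! 2! / 11! → 1/13860; sum: t=0:+1/192 t=1:−1/36 t=2:+1/192 = -5/288; 3j²(4 2 4; 0 0 0) = Δ·Π!·Σ² = 20/693  (sign -1)
B: Δ: 2! 6! 2! / 11! → 1/13860; sum: t=0:+1/240 t=1:−1/96 = -1/160; 3j²(4 2 4; -1 -1 2) = Δ·Π!·Σ² = 27/1540  (sign -1)
I_A²/I_B² = (20/693)/(27/1540) = 400/243

400/243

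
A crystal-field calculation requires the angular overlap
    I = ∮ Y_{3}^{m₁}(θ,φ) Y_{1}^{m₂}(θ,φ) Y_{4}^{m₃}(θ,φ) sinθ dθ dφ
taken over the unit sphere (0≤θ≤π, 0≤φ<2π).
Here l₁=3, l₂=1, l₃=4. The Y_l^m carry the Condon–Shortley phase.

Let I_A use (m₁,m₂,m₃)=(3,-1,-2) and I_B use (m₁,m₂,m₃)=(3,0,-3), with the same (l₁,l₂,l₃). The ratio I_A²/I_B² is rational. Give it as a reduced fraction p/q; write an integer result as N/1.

l's match ⇒ only the (l;m) 3-j factors differ between A and B.
A: triangle coeff Δ(3,1,4) = 1/252; Σ_t [0,0]: t=0:+1/1440 = 1/1440; (3j)²=1/252 [(3 1 4; 3 -1 -2)], sign=+1
B: triangle coeff Δ(3,1,4) = 1/252; Σ_t [0,0]: t=0:+1/720 = 1/720; (3j)²=1/36 [(3 1 4; 3 0 -3)], sign=-1
I_A²/I_B² = (1/252)/(1/36) = 1/7

1/7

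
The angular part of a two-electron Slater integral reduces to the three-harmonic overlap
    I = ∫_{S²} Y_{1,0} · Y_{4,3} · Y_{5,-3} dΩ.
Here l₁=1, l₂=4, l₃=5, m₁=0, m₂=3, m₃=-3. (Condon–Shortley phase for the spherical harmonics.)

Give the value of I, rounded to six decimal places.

-0.196426

Rules hold: Σm=0, L=10 even, 3≤5≤5.
N = 3·9·11 = 297
Δ = 0!·2!·8!/11! = 1/495
Racah Σ t=0..0: t=0:+1/576 = 1/576
⇒ 3j(1 4 5; 0 0 0)² = 5/99, sgn -1
Racah Σ t=0..0: t=0:+1/5040 = 1/5040
⇒ 3j(1 4 5; 0 3 -3)² = 16/495, sgn +1
4πI² = N·(3j₀)²·(3jₘ)² = 16/33
I = -1·√(0.484848/4π) = -0.19642560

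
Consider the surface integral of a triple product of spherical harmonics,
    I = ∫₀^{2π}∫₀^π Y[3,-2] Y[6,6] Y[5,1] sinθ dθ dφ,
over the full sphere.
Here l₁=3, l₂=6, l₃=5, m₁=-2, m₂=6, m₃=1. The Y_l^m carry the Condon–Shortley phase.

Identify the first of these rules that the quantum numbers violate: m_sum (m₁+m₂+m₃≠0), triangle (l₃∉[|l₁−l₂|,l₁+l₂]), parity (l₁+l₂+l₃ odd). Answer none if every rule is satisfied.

m_sum

azimuthal sum: -2 + 6 + 1 = 5  ✗
3 ≤ 5 ≤ 9 (triangle on l)
L = 3 + 6 + 5 = 14 (even)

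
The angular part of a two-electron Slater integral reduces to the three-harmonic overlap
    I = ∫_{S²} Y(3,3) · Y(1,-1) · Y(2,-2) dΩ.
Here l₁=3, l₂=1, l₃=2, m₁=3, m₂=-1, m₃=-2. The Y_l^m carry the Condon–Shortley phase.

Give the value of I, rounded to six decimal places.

-0.319865

m-sum 0 ✓  L=6 even ✓  2≤2≤4 ✓
Π(2lᵢ+1) = 7×3×5 = 105
triangle coeff Δ(3,1,2) = 1/105
Σ_t [1,1]: t=1:−1/4 = -1/4
(3j)²=3/35 [(3 1 2; 0 0 0)], sign=-1
Σ_t [0,0]: t=0:+1/48 = 1/48
(3j)²=1/7 [(3 1 2; 3 -1 -2)], sign=+1
⇒ 4πI² = 9/7
I = (-1)√(9/7/(4π)) = -0.31986543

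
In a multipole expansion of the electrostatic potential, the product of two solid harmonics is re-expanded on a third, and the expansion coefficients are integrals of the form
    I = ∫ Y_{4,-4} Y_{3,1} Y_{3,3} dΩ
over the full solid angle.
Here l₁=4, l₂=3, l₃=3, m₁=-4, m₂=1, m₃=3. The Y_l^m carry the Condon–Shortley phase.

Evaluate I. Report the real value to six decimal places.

-0.166198

Checks pass: Σm=0; 10 even; l₃=3∈[1,7].
(2·4+1)(2·3+1)(2·3+1) = 441
Δ: 4! 4! 2! / 11! → 1/34650
sum: t=1:−1/72 t=2:+1/16 t=3:−1/72 = 5/144
3j²(4 3 3; 0 0 0) = Δ·Π!·Σ² = 2/77  (sign -1)
sum: t=4:+1/1152 = 1/1152
3j²(4 3 3; -4 1 3) = Δ·Π!·Σ² = 1/33  (sign +1)
combine: 4πI² = 441·2/77·1/33 = 42/121
take √, sign -1: I = -0.16619847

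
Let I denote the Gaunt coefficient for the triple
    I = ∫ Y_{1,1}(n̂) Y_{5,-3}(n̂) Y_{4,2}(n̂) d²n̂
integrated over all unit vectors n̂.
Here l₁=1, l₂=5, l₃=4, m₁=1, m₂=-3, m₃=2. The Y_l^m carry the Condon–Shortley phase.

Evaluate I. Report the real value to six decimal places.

m-sum 0 ✓  L=10 even ✓  4≤4≤6 ✓
Π(2lᵢ+1) = 3×11×9 = 297
triangle coeff Δ(1,5,4) = 1/495
Σ_t [1,1]: t=1:−1/576 = -1/576
(3j)²=5/99 [(1 5 4; 0 0 0)], sign=-1
Σ_t [0,0]: t=0:+1/2880 = 1/2880
(3j)²=28/495 [(1 5 4; 1 -3 2)], sign=+1
⇒ 4πI² = 28/33
I = (-1)√(28/33/(4π)) = -0.25984664

-0.259847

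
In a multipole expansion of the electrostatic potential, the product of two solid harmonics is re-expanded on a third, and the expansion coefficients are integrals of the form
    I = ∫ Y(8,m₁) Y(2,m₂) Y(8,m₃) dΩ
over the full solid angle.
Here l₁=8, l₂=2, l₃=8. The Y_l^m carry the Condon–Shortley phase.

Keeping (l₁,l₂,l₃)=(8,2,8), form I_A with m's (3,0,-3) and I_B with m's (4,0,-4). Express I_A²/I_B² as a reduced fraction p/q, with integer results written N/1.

225/64

Shared (l₁,l₂,l₃)=(8,2,8): N and (l;000)² cancel in I_A²/I_B².
A: Δ = 2!·14!·2!/19! = 1/348840; Racah Σ t=0..2: t=0:+1/174182400 t=1:−1/87091200 t=2:+1/958003200 = -1/212889600; ⇒ 3j(8 2 8; 3 0 -3)² = 15/2584, sgn +1
B: Δ = 2!·14!·2!/19! = 1/348840; Racah Σ t=0..2: t=0:+1/348364800 t=1:−1/239500800 t=2:+1/3832012800 = -1/958003200; ⇒ 3j(8 2 8; 4 0 -4)² = 8/4845, sgn -1
I_A²/I_B² = (15/2584)/(8/4845) = 225/64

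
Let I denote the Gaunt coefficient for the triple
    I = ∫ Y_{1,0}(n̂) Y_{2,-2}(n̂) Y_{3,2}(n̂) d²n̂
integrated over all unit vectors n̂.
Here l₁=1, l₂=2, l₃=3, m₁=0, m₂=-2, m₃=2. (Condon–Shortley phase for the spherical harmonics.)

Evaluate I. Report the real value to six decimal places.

m-sum 0 ✓  L=6 even ✓  1≤3≤3 ✓
Π(2lᵢ+1) = 3×5×7 = 105
triangle coeff Δ(1,2,3) = 1/105
Σ_t [0,0]: t=0:+1/4 = 1/4
(3j)²=3/35 [(1 2 3; 0 0 0)], sign=-1
Σ_t [0,0]: t=0:+1/24 = 1/24
(3j)²=1/21 [(1 2 3; 0 -2 2)], sign=-1
⇒ 4πI² = 3/7
I = (+1)√(3/7/(4π)) = 0.18467439

0.184674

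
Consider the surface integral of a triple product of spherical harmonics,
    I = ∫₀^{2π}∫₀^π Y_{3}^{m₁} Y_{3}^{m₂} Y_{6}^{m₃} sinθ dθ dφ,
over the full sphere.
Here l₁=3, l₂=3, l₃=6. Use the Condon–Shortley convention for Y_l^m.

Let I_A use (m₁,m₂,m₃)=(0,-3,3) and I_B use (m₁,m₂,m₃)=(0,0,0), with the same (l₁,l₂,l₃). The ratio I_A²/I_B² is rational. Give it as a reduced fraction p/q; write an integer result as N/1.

l's match ⇒ only the (l;m) 3-j factors differ between A and B.
A: triangle coeff Δ(3,3,6) = 1/12012; Σ_t [0,0]: t=0:+1/25920 = 1/25920; (3j)²=1/143 [(3 3 6; 0 -3 3)], sign=-1
B: triangle coeff Δ(3,3,6) = 1/12012; Σ_t [0,0]: t=0:+1/1296 = 1/1296; (3j)²=100/3003 [(3 3 6; 0 0 0)], sign=+1
I_A²/I_B² = (1/143)/(100/3003) = 21/100

21/100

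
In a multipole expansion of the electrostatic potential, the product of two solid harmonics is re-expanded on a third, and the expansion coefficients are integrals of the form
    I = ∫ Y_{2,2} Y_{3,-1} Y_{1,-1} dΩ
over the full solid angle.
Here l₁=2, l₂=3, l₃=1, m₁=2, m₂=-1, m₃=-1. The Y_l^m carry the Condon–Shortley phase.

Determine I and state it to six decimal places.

m-sum 0 ✓  L=6 even ✓  1≤1≤5 ✓
Π(2lᵢ+1) = 5×7×3 = 105
triangle coeff Δ(2,3,1) = 1/105
Σ_t [2,2]: t=2:+1/4 = 1/4
(3j)²=3/35 [(2 3 1; 0 0 0)], sign=-1
Σ_t [0,0]: t=0:+1/48 = 1/48
(3j)²=1/105 [(2 3 1; 2 -1 -1)], sign=+1
⇒ 4πI² = 3/35
I = (-1)√(3/35/(4π)) = -0.08258890

-0.082589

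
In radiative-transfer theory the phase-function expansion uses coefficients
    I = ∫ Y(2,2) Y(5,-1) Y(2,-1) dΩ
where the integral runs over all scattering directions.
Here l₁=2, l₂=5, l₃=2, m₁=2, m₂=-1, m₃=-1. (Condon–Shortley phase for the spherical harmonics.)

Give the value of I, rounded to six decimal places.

0.000000

|2−5|≤2≤2+5 violated ⇒ I = 0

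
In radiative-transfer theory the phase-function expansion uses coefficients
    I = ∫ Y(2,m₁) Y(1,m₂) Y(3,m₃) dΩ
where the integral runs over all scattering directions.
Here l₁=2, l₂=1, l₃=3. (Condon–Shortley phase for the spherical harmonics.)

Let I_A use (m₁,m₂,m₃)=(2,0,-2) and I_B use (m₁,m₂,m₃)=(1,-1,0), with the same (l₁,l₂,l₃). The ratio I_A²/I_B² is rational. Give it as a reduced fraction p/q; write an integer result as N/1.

l's match ⇒ only the (l;m) 3-j factors differ between A and B.
A: triangle coeff Δ(2,1,3) = 1/105; Σ_t [0,0]: t=0:+1/24 = 1/24; (3j)²=1/21 [(2 1 3; 2 0 -2)], sign=-1
B: triangle coeff Δ(2,1,3) = 1/105; Σ_t [0,0]: t=0:+1/12 = 1/12; (3j)²=1/35 [(2 1 3; 1 -1 0)], sign=-1
I_A²/I_B² = (1/21)/(1/35) = 5/3

5/3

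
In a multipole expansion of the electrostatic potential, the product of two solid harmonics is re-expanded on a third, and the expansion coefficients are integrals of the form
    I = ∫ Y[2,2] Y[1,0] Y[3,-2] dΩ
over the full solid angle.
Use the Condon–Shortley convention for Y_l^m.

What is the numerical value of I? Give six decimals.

0.184674

Checks pass: Σm=0; 6 even; l₃=3∈[1,3].
(2·2+1)(2·1+1)(2·3+1) = 105
Δ: 0! 4! 2! / 7! → 1/105
sum: t=0:+1/4 = 1/4
3j²(2 1 3; 0 0 0) = Δ·Π!·Σ² = 3/35  (sign -1)
sum: t=0:+1/24 = 1/24
3j²(2 1 3; 2 0 -2) = Δ·Π!·Σ² = 1/21  (sign -1)
combine: 4πI² = 105·3/35·1/21 = 3/7
take √, sign +1: I = 0.18467439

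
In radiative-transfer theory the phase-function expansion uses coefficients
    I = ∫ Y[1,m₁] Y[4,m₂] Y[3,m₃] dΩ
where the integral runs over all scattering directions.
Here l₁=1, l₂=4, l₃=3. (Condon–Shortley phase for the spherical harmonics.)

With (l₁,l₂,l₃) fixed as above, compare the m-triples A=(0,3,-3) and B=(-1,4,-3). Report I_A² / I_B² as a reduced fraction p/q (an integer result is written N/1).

Shared (l₁,l₂,l₃)=(1,4,3): N and (l;000)² cancel in I_A²/I_B².
A: Δ = 2!·0!·6!/9! = 1/252; Racah Σ t=1..1: t=1:−1/720 = -1/720; ⇒ 3j(1 4 3; 0 3 -3)² = 1/36, sgn -1
B: Δ = 2!·0!·6!/9! = 1/252; Racah Σ t=2..2: t=2:+1/1440 = 1/1440; ⇒ 3j(1 4 3; -1 4 -3)² = 1/9, sgn +1
I_A²/I_B² = (1/36)/(1/9) = 1/4

1/4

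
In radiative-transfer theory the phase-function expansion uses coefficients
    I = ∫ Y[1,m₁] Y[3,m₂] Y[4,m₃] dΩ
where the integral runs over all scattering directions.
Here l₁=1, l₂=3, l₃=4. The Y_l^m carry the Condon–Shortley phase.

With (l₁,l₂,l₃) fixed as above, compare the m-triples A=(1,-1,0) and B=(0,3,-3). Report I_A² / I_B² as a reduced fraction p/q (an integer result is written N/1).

Shared (l₁,l₂,l₃)=(1,3,4): N and (l;000)² cancel in I_A²/I_B².
A: Δ = 0!·2!·6!/9! = 1/252; Racah Σ t=0..0: t=0:+1/96 = 1/96; ⇒ 3j(1 3 4; 1 -1 0)² = 1/42, sgn +1
B: Δ = 0!·2!·6!/9! = 1/252; Racah Σ t=0..0: t=0:+1/720 = 1/720; ⇒ 3j(1 3 4; 0 3 -3)² = 1/36, sgn -1
I_A²/I_B² = (1/42)/(1/36) = 6/7

6/7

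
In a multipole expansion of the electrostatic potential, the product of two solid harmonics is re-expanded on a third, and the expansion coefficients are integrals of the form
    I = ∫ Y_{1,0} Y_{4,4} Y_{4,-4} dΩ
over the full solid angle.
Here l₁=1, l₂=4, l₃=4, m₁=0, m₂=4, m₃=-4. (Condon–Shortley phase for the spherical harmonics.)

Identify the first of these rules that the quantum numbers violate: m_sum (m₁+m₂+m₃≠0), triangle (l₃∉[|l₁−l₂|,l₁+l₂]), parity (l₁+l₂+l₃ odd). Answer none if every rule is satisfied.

parity

m₁+m₂+m₃ = 0 + 4 − 4 = 0  ✓
triangle: |1−4|=3 ≤ l₃=4 ≤ 1+4=5  ✓
parity: l₁+l₂+l₃ = 9 is odd  ✗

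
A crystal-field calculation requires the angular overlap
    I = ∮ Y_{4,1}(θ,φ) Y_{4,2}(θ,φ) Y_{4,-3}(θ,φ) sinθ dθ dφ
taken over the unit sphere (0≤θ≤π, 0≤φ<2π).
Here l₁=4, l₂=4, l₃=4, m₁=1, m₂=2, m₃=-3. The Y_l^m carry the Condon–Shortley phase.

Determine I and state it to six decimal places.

Rules hold: Σm=0, L=12 even, 0≤4≤8.
N = 9·9·9 = 729
Δ = 4!·4!·4!/13! = 1/450450
Racah Σ t=0..4: t=0:+1/13824 t=1:−1/216 t=2:+1/64 t=3:−1/216 t=4:+1/13824 = 5/768
⇒ 3j(4 4 4; 0 0 0)² = 18/1001, sgn +1
Racah Σ t=2..3: t=2:+1/576 t=3:−1/864 = 1/1728
⇒ 3j(4 4 4; 1 2 -3)² = 5/1287, sgn -1
4πI² = N·(3j₀)²·(3jₘ)² = 7290/143143
I = -1·√(0.0509281/4π) = -0.06366105

-0.063661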